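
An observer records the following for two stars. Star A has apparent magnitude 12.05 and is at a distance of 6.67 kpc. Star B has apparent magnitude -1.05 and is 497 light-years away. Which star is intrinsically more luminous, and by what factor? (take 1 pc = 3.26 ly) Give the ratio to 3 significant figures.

Star B is more luminous, by a factor of 90.8.

Star A: d = 6.67 kpc = 6670 pc
Star A: M = m − 5 log₁₀ d + 5 = 12.05 − 5·3.8241 + 5 = -2.071
Star B: d = 497 ly / 3.26 = 152.5 pc
Star B: M = m − 5 log₁₀ d + 5 = -1.05 − 5·2.1831 + 5 = -6.966
ΔM = M_A − M_B = -2.071 − (-6.966) = 4.895; smaller M is more luminous → Star B.
L ratio = 10^(0.4 |ΔM|) = 10^1.958 = 90.79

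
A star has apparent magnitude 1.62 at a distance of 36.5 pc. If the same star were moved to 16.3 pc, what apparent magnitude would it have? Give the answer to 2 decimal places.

Flux ∝ 1/d², so Δm = 5 log₁₀(d₂/d₁) = 5 log₁₀(16.3/36.5) = -1.751
m₂ = m₁ + Δm = 1.62 + (-1.751) = -0.131

m ≈ -0.13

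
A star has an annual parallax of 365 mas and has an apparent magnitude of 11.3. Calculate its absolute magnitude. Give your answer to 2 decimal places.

M ≈ 14.11

p = 365 mas = 0.365″ → d = 1/p = 2.740 pc
5 log₁₀(d/10 pc) = 5 log₁₀(2.740) − 5 = -2.811
M = m − 5 log₁₀(d/10) = 11.3 + 2.811 = 14.111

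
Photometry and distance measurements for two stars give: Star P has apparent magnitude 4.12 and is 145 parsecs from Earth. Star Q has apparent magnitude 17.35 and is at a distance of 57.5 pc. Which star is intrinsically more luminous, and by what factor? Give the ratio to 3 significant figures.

Star P: M = m − 5 log₁₀ d + 5 = 4.12 − 5·2.1614 + 5 = -1.687
Star Q: M = m − 5 log₁₀ d + 5 = 17.35 − 5·1.7597 + 5 = 13.552
ΔM = M_P − M_Q = -1.687 − (13.552) = -15.239; smaller M is more luminous → Star P.
L ratio = 10^(0.4 |ΔM|) = 10^6.095 = 1.246×10^6

Star P is more luminous, by a factor of 1.25×10^6.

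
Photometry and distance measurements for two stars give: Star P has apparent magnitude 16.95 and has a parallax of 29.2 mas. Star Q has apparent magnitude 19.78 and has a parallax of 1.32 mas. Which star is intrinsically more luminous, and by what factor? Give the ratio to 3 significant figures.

Star Q is more luminous, by a factor of 36.1.

Star P: p = 29.2 mas = 0.0292″ → d = 1/p = 34.25 pc
Star P: M = m − 5 log₁₀ d + 5 = 16.95 − 5·1.5346 + 5 = 14.277
Star Q: p = 1.32 mas = 1.32×10^-3″ → d = 1/p = 757.6 pc
Star Q: M = m − 5 log₁₀ d + 5 = 19.78 − 5·2.8794 + 5 = 10.383
ΔM = M_P − M_Q = 14.277 − (10.383) = 3.894; smaller M is more luminous → Star Q.
L ratio = 10^(0.4 |ΔM|) = 10^1.558 = 36.11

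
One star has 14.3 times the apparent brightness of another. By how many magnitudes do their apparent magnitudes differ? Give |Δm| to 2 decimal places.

|Δm| ≈ 2.89

Pogson: Δm = −2.5 log₁₀(ratio) = −2.5 log₁₀(14.3) = −2.5 × 1.1553 = -2.888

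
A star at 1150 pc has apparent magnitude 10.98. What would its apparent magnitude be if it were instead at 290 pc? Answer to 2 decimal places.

Flux ∝ 1/d², so Δm = 5 log₁₀(d₂/d₁) = 5 log₁₀(290/1150) = -2.991
m₂ = m₁ + Δm = 10.98 + (-2.991) = 7.989

m ≈ 7.99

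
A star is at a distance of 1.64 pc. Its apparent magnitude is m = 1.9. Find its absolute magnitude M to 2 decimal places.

M ≈ 5.83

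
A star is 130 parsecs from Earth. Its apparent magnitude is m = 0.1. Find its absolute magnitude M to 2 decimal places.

5 log₁₀(d/10 pc) = 5 log₁₀(130.0) − 5 = 5.570
M = m − 5 log₁₀(d/10) = 0.1 − 5.570 = -5.470

M ≈ -5.47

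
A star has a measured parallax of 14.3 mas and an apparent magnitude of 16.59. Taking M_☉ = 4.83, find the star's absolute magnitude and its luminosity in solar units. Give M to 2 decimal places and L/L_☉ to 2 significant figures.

M ≈ 12.37; L/L_☉ ≈ 9.7×10^-4

d = 1/p = 1000/14.3 mas = 69.93 pc
M = m − 5 log₁₀ d + 5 = 16.59 − 5·1.8447 + 5 = 12.367
M − M_☉ = 12.367 − 4.83 = 7.537
L/L_☉ = 10^(−0.4 × 7.537) = 9.668×10^-4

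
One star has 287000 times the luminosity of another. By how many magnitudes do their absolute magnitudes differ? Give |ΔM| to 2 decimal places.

Pogson: ΔM = −2.5 log₁₀(ratio) = −2.5 log₁₀(287000) = −2.5 × 5.4579 = -13.645

|ΔM| ≈ 13.64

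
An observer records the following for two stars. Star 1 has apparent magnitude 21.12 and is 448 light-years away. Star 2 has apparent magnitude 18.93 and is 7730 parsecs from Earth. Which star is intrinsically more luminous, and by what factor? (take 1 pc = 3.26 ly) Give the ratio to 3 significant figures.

Star 2 is more luminous, by a factor of 23800.

Star 1: d = 448 ly / 3.26 = 137.4 pc
Star 1: M = m − 5 log₁₀ d + 5 = 21.12 − 5·2.1381 + 5 = 15.430
Star 2: M = m − 5 log₁₀ d + 5 = 18.93 − 5·3.8882 + 5 = 4.489
ΔM = M_1 − M_2 = 15.430 − (4.489) = 10.941; smaller M is more luminous → Star 2.
L ratio = 10^(0.4 |ΔM|) = 10^4.376 = 23780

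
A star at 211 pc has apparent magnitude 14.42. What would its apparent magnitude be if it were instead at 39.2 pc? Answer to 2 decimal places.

Flux ∝ 1/d², so Δm = 5 log₁₀(d₂/d₁) = 5 log₁₀(39.2/211) = -3.655
m₂ = m₁ + Δm = 14.42 + (-3.655) = 10.765

m ≈ 10.77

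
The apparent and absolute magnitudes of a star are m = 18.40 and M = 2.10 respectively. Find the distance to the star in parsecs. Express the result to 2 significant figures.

Distance modulus: m − M = 18.40 − (2.10) = 16.300
m − M = 5 log₁₀ d − 5
log₁₀ d = (m − M)/5 + 1 = 4.2600
d = 10^4.2600 = 18200 pc

d ≈ 18000 pc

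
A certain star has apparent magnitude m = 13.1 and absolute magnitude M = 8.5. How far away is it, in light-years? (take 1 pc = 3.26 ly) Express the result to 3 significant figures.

d ≈ 271 ly

Distance modulus: m − M = 13.1 − (8.5) = 4.600
m − M = 5 log₁₀ d − 5
log₁₀ d = (m − M)/5 + 1 = 1.9200
d = 10^1.9200 = 83.18 pc
= 271.2 ly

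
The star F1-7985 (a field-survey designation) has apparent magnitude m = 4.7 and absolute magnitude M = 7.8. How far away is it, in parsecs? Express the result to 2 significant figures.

d ≈ 2.4 pc

Distance modulus: m − M = 4.7 − (7.8) = -3.100
m − M = 5 log₁₀ d − 5
log₁₀ d = (m − M)/5 + 1 = 0.3800
d = 10^0.3800 = 2.399 pc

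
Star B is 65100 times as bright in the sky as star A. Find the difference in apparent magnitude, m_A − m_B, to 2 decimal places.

Pogson: Δm = −2.5 log₁₀(ratio) = −2.5 log₁₀(65100) = −2.5 × 4.8136 = -12.034
Star B is brighter so has the smaller magnitude: m_A − m_B is positive.

m_A − m_B ≈ 12.03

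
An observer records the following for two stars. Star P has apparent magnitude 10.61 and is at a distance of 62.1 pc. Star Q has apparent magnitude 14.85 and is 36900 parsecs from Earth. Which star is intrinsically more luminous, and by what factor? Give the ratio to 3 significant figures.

Star Q is more luminous, by a factor of 7110.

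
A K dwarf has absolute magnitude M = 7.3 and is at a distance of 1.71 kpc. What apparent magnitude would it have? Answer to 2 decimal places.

m ≈ 18.46

d = 1.71 kpc = 1710 pc
m = M + 5 log₁₀ d − 5 = 7.3 + 5·3.2330 − 5 = 18.465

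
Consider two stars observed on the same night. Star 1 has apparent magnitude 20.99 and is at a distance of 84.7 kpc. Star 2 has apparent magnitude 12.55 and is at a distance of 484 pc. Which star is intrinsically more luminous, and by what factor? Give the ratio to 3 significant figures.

Star 1 is more luminous, by a factor of 12.9.

Star 1: d = 84.7 kpc = 84700 pc
Star 1: M = m − 5 log₁₀ d + 5 = 20.99 − 5·4.9279 + 5 = 1.351
Star 2: M = m − 5 log₁₀ d + 5 = 12.55 − 5·2.6848 + 5 = 4.126
ΔM = M_1 − M_2 = 1.351 − (4.126) = -2.775; smaller M is more luminous → Star 1.
L ratio = 10^(0.4 |ΔM|) = 10^1.110 = 12.88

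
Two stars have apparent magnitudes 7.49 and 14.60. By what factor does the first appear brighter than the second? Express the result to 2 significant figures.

700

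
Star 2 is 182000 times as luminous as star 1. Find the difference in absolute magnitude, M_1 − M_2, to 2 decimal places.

M_1 − M_2 ≈ 13.15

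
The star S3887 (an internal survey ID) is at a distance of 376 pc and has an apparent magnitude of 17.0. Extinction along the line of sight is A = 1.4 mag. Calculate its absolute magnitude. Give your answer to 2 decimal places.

M ≈ 7.72

5 log₁₀(d/10 pc) = 5 log₁₀(376.0) − 5 = 7.876
M = m − 5 log₁₀(d/10) − A = 17.0 − 7.876 − 1.4 = 7.724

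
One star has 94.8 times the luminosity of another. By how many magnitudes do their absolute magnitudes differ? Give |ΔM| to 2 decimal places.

|ΔM| ≈ 4.94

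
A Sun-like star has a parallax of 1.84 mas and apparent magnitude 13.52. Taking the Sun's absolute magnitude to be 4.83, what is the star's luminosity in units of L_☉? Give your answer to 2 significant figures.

L/L_☉ ≈ 0.99

d = 1/p = 1000/1.84 mas = 543.5 pc
M = m − 5 log₁₀ d + 5 = 13.52 − 5·2.7352 + 5 = 4.844
M − M_☉ = 4.844 − 4.83 = 0.014
L/L_☉ = 10^(−0.4 × 0.014) = 0.9871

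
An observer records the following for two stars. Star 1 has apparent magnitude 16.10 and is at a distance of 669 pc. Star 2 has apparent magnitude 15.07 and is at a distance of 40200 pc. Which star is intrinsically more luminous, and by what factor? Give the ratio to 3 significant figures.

Star 2 is more luminous, by a factor of 9320.

Star 1: M = m − 5 log₁₀ d + 5 = 16.10 − 5·2.8254 + 5 = 6.973
Star 2: M = m − 5 log₁₀ d + 5 = 15.07 − 5·4.6042 + 5 = -2.951
ΔM = M_1 − M_2 = 6.973 − (-2.951) = 9.924; smaller M is more luminous → Star 2.
L ratio = 10^(0.4 |ΔM|) = 10^3.970 = 9324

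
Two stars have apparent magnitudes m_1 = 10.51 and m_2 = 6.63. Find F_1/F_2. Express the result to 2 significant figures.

F_1/F_2 ≈ 0.028

Δm = 10.51 − (6.63) = 3.88
Flux ratio = 10^(−0.4 Δm) = 10^(−0.4 × 3.88) = 10^-1.552 = 0.02805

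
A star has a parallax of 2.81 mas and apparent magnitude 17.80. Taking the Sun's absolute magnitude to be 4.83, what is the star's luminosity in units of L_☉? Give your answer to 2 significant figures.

d = 1/p = 1000/2.81 mas = 355.9 pc
M = m − 5 log₁₀ d + 5 = 17.80 − 5·2.5513 + 5 = 10.044
M − M_☉ = 10.044 − 4.83 = 5.214
L/L_☉ = 10^(−0.4 × 5.214) = 8.215×10^-3

L/L_☉ ≈ 8.2×10^-3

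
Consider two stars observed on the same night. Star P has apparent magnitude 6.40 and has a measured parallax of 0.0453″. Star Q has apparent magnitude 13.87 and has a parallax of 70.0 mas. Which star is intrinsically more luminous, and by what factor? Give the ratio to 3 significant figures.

Star P is more luminous, by a factor of 2320.

Star P: d = 1/p = 1/0.0453″ = 22.08 pc
Star P: M = m − 5 log₁₀ d + 5 = 6.40 − 5·1.3439 + 5 = 4.680
Star Q: p = 70.0 mas = 0.0700″ → d = 1/p = 14.29 pc
Star Q: M = m − 5 log₁₀ d + 5 = 13.87 − 5·1.1549 + 5 = 13.095
ΔM = M_P − M_Q = 4.680 − (13.095) = -8.415; smaller M is more luminous → Star P.
L ratio = 10^(0.4 |ΔM|) = 10^3.366 = 2323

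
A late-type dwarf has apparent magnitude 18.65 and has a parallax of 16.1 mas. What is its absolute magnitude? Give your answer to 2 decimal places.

p = 16.1 mas = 0.0161″ → d = 1/p = 62.11 pc
5 log₁₀(d/10 pc) = 5 log₁₀(62.11) − 5 = 3.966
M = m − 5 log₁₀(d/10) = 18.65 − 3.966 = 14.684

M ≈ 14.68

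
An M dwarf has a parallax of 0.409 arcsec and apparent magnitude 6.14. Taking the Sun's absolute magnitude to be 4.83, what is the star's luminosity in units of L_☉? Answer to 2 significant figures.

L/L_☉ ≈ 0.018

d = 1/p = 1/0.409″ = 2.445 pc
M = m − 5 log₁₀ d + 5 = 6.14 − 5·0.3883 + 5 = 9.199
M − M_☉ = 9.199 − 4.83 = 4.369
L/L_☉ = 10^(−0.4 × 4.369) = 0.01789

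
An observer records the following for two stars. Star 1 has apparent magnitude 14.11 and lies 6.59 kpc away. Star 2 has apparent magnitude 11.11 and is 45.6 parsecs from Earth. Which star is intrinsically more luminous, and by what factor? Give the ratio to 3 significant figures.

Star 1 is more luminous, by a factor of 1320.

Star 1: d = 6.59 kpc = 6590 pc
Star 1: M = m − 5 log₁₀ d + 5 = 14.11 − 5·3.8189 + 5 = 0.016
Star 2: M = m − 5 log₁₀ d + 5 = 11.11 − 5·1.6590 + 5 = 7.815
ΔM = M_1 − M_2 = 0.016 − (7.815) = -7.800; smaller M is more luminous → Star 1.
L ratio = 10^(0.4 |ΔM|) = 10^3.120 = 1318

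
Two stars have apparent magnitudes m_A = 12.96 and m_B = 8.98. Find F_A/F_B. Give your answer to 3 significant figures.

F_A/F_B ≈ 0.0256

Magnitude difference = 3.98
Flux ratio = 10^(−0.4 Δm) = 10^(−0.4 × 3.98) = 10^-1.592 = 0.02559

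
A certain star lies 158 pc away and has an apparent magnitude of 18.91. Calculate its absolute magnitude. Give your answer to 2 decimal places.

5 log₁₀(d/10 pc) = 5 log₁₀(158.0) − 5 = 5.993
M = m − 5 log₁₀(d/10) = 18.91 − 5.993 = 12.917

M ≈ 12.92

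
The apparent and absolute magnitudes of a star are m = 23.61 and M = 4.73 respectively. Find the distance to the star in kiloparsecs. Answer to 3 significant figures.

d ≈ 59.7 kpc

μ = m − M = 18.880
m − M = 5 log₁₀ d − 5
log₁₀ d = (m − M)/5 + 1 = 4.7760
d = 10^4.7760 = 59700 pc
= 59.70 kpc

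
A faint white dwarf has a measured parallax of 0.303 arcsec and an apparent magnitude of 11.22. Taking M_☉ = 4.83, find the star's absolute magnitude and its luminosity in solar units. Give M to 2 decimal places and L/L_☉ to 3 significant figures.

d = 1/p = 1/0.303″ = 3.300 pc
M = m − 5 log₁₀ d + 5 = 11.22 − 5·0.5186 + 5 = 13.627
M − M_☉ = 13.627 − 4.83 = 8.797
L/L_☉ = 10^(−0.4 × 8.797) = 3.028×10^-4

M ≈ 13.63; L/L_☉ ≈ 3.03×10^-4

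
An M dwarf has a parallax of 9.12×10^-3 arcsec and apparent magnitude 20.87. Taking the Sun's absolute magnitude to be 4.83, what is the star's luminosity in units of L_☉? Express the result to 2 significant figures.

L/L_☉ ≈ 4.6×10^-5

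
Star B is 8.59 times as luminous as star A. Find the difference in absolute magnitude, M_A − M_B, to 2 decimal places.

M_A − M_B ≈ 2.33

Pogson: ΔM = −2.5 log₁₀(ratio) = −2.5 log₁₀(8.59) = −2.5 × 0.9340 = -2.335
Star B is brighter so has the smaller magnitude: M_A − M_B is positive.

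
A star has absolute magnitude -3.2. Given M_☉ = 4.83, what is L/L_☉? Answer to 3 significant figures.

L/L_☉ ≈ 1630

M − M_☉ = -3.2 − 4.83 = -8.030
L/L_☉ = 10^(−0.4 (M − M_☉)) = 10^3.212 = 1629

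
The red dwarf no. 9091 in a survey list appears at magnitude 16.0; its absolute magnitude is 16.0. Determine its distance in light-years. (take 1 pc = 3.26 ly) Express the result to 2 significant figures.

d ≈ 33 ly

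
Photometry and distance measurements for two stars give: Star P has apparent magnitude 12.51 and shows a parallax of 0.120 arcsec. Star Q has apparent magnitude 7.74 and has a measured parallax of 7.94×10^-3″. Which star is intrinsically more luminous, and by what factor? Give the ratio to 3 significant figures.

Star Q is more luminous, by a factor of 18500.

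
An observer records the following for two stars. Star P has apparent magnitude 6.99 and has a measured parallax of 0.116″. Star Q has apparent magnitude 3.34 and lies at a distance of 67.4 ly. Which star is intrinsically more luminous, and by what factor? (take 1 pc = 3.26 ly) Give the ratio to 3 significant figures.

Star P: d = 1/p = 1/0.116″ = 8.621 pc
Star P: M = m − 5 log₁₀ d + 5 = 6.99 − 5·0.9355 + 5 = 7.312
Star Q: d = 67.4 ly / 3.26 = 20.67 pc
Star Q: M = m − 5 log₁₀ d + 5 = 3.34 − 5·1.3154 + 5 = 1.763
ΔM = M_P − M_Q = 7.312 − (1.763) = 5.550; smaller M is more luminous → Star Q.
L ratio = 10^(0.4 |ΔM|) = 10^2.220 = 165.9

Star Q is more luminous, by a factor of 166.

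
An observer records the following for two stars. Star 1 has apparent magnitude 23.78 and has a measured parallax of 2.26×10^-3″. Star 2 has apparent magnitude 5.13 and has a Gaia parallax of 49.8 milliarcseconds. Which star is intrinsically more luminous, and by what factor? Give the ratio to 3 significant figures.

Star 1: d = 1/p = 1/2.26×10^-3″ = 442.5 pc
Star 1: M = m − 5 log₁₀ d + 5 = 23.78 − 5·2.6459 + 5 = 15.551
Star 2: p = 49.8 mas = 0.0498″ → d = 1/p = 20.08 pc
Star 2: M = m − 5 log₁₀ d + 5 = 5.13 − 5·1.3028 + 5 = 3.616
ΔM = M_1 − M_2 = 15.551 − (3.616) = 11.934; smaller M is more luminous → Star 2.
L ratio = 10^(0.4 |ΔM|) = 10^4.774 = 59400

Star 2 is more luminous, by a factor of 59400.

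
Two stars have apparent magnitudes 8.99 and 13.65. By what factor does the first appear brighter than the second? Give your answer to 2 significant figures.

73

Δm = 8.99 − (13.65) = -4.66
Flux ratio = 10^(−0.4 Δm) = 10^(−0.4 × -4.66) = 10^1.864 = 73.11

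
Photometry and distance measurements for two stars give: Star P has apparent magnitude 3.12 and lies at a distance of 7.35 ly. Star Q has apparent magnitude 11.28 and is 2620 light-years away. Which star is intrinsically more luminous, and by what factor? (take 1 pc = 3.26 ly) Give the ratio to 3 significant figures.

Star P: d = 7.35 ly / 3.26 = 2.255 pc
Star P: M = m − 5 log₁₀ d + 5 = 3.12 − 5·0.3531 + 5 = 6.355
Star Q: d = 2620 ly / 3.26 = 803.7 pc
Star Q: M = m − 5 log₁₀ d + 5 = 11.28 − 5·2.9051 + 5 = 1.755
ΔM = M_P − M_Q = 6.355 − (1.755) = 4.600; smaller M is more luminous → Star Q.
L ratio = 10^(0.4 |ΔM|) = 10^1.840 = 69.19

Star Q is more luminous, by a factor of 69.2.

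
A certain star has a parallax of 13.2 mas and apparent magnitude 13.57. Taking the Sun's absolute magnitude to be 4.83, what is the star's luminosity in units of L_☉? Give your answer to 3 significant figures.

d = 1/p = 1000/13.2 mas = 75.76 pc
M = m − 5 log₁₀ d + 5 = 13.57 − 5·1.8794 + 5 = 9.173
M − M_☉ = 9.173 − 4.83 = 4.343
L/L_☉ = 10^(−0.4 × 4.343) = 0.01832

L/L_☉ ≈ 0.0183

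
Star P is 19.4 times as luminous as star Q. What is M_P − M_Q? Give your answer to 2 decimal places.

M_P − M_Q ≈ -3.22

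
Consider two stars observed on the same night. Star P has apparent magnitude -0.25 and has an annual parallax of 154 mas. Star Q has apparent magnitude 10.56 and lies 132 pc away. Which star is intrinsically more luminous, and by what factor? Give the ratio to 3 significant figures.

Star P is more luminous, by a factor of 51.0.

Star P: p = 154 mas = 0.154″ → d = 1/p = 6.494 pc
Star P: M = m − 5 log₁₀ d + 5 = -0.25 − 5·0.8125 + 5 = 0.688
Star Q: M = m − 5 log₁₀ d + 5 = 10.56 − 5·2.1206 + 5 = 4.957
ΔM = M_P − M_Q = 0.688 − (4.957) = -4.270; smaller M is more luminous → Star P.
L ratio = 10^(0.4 |ΔM|) = 10^1.708 = 51.03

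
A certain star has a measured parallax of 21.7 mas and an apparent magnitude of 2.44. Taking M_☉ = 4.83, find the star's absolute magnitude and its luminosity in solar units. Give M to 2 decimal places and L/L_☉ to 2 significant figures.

d = 1/p = 1000/21.7 mas = 46.08 pc
M = m − 5 log₁₀ d + 5 = 2.44 − 5·1.6635 + 5 = -0.878
M − M_☉ = -0.878 − 4.83 = -5.708
L/L_☉ = 10^(−0.4 × -5.708) = 191.9

M ≈ -0.88; L/L_☉ ≈ 190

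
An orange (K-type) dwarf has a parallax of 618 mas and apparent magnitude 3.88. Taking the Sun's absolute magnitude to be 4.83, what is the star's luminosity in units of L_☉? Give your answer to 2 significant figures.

d = 1/p = 1000/618 mas = 1.618 pc
M = m − 5 log₁₀ d + 5 = 3.88 − 5·0.2090 + 5 = 7.835
M − M_☉ = 7.835 − 4.83 = 3.005
L/L_☉ = 10^(−0.4 × 3.005) = 0.06281

L/L_☉ ≈ 0.063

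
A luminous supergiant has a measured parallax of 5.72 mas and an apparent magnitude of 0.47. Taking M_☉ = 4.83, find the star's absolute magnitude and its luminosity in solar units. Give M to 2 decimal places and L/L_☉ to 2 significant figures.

d = 1/p = 1000/5.72 mas = 174.8 pc
M = m − 5 log₁₀ d + 5 = 0.47 − 5·2.2426 + 5 = -5.743
M − M_☉ = -5.743 − 4.83 = -10.573
L/L_☉ = 10^(−0.4 × -10.573) = 16950

M ≈ -5.74; L/L_☉ ≈ 17000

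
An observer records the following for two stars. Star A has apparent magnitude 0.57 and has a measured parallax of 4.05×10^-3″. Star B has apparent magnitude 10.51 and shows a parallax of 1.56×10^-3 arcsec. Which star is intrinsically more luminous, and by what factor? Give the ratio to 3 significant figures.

Star A is more luminous, by a factor of 1400.

Star A: d = 1/p = 1/4.05×10^-3″ = 246.9 pc
Star A: M = m − 5 log₁₀ d + 5 = 0.57 − 5·2.3925 + 5 = -6.393
Star B: d = 1/p = 1/1.56×10^-3″ = 641.0 pc
Star B: M = m − 5 log₁₀ d + 5 = 10.51 − 5·2.8069 + 5 = 1.476
ΔM = M_A − M_B = -6.393 − (1.476) = -7.868; smaller M is more luminous → Star A.
L ratio = 10^(0.4 |ΔM|) = 10^3.147 = 1404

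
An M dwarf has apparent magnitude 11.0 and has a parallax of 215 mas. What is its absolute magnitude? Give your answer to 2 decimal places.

M ≈ 12.66

p = 215 mas = 0.215″ → d = 1/p = 4.651 pc
5 log₁₀(d/10 pc) = 5 log₁₀(4.651) − 5 = -1.662
M = m − 5 log₁₀(d/10) = 11.0 + 1.662 = 12.662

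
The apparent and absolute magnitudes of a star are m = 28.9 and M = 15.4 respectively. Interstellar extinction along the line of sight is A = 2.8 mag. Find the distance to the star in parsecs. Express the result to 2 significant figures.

d ≈ 1400 pc

m − M = 5 log₁₀(d/10 pc) + A  ⇒  28.9 − (15.4) − 2.8 = 5 log₁₀(d/10)
10.700 = 5 log₁₀(d/10)
log₁₀ d = (m − M − A)/5 + 1 = 3.1400
d = 10^3.1400 = 1380 pc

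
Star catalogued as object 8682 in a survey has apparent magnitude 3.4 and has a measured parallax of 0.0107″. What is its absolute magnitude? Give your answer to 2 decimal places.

d = 1/p = 1/0.0107″ = 93.46 pc
5 log₁₀(d/10 pc) = 5 log₁₀(93.46) − 5 = 4.853
M = m − 5 log₁₀(d/10) = 3.4 − 4.853 = -1.453

M ≈ -1.45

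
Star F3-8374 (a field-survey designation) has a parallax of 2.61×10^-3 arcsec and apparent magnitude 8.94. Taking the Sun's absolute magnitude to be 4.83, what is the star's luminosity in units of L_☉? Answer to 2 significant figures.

L/L_☉ ≈ 33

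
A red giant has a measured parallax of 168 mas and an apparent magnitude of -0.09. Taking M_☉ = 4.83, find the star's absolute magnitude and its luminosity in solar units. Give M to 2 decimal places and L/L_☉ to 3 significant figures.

M ≈ 1.04; L/L_☉ ≈ 32.9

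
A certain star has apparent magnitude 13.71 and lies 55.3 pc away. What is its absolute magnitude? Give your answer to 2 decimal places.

M ≈ 10.00

5 log₁₀(d/10 pc) = 5 log₁₀(55.30) − 5 = 3.714
M = m − 5 log₁₀(d/10) = 13.71 − 3.714 = 9.996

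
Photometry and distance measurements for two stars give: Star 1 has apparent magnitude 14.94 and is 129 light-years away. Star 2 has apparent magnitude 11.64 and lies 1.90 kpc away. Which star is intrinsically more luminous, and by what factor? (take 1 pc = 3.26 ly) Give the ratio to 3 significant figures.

Star 2 is more luminous, by a factor of 48200.

Star 1: d = 129 ly / 3.26 = 39.57 pc
Star 1: M = m − 5 log₁₀ d + 5 = 14.94 − 5·1.5974 + 5 = 11.953
Star 2: d = 1.90 kpc = 1900 pc
Star 2: M = m − 5 log₁₀ d + 5 = 11.64 − 5·3.2788 + 5 = 0.246
ΔM = M_1 − M_2 = 11.953 − (0.246) = 11.707; smaller M is more luminous → Star 2.
L ratio = 10^(0.4 |ΔM|) = 10^4.683 = 48170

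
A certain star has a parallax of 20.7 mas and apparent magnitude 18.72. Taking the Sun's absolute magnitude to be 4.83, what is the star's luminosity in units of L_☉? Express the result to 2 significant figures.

d = 1/p = 1000/20.7 mas = 48.31 pc
M = m − 5 log₁₀ d + 5 = 18.72 − 5·1.6840 + 5 = 15.300
M − M_☉ = 15.300 − 4.83 = 10.470
L/L_☉ = 10^(−0.4 × 10.470) = 6.487×10^-5

L/L_☉ ≈ 6.5×10^-5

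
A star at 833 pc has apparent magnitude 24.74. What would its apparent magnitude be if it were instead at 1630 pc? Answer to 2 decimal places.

m ≈ 26.20

Flux ∝ 1/d², so Δm = 5 log₁₀(d₂/d₁) = 5 log₁₀(1630/833) = 1.458
m₂ = m₁ + Δm = 24.74 + (1.458) = 26.198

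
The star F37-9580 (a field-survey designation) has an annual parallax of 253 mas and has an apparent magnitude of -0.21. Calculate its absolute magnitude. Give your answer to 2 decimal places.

M ≈ 1.81

p = 253 mas = 0.253″ → d = 1/p = 3.953 pc
5 log₁₀(d/10 pc) = 5 log₁₀(3.953) − 5 = -2.016
M = m − 5 log₁₀(d/10) = -0.21 + 2.016 = 1.806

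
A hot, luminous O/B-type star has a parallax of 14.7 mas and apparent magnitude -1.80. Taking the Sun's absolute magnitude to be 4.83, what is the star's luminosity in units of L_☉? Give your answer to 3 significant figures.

L/L_☉ ≈ 20800

d = 1/p = 1000/14.7 mas = 68.03 pc
M = m − 5 log₁₀ d + 5 = -1.80 − 5·1.8327 + 5 = -5.963
M − M_☉ = -5.963 − 4.83 = -10.793
L/L_☉ = 10^(−0.4 × -10.793) = 20770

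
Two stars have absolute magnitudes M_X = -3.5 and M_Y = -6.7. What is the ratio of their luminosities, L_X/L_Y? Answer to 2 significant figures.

L_X/L_Y ≈ 0.052

ΔM = M_X − M_Y = 3.2
L_X/L_Y = 10^(−0.4 ΔM) = 10^-1.280 = 0.05248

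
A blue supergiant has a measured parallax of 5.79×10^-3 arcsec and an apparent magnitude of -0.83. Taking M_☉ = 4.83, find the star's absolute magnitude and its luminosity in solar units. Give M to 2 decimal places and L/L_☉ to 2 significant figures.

M ≈ -7.02; L/L_☉ ≈ 55000

d = 1/p = 1/5.79×10^-3″ = 172.7 pc
M = m − 5 log₁₀ d + 5 = -0.83 − 5·2.2373 + 5 = -7.017
M − M_☉ = -7.017 − 4.83 = -11.847
L/L_☉ = 10^(−0.4 × -11.847) = 54780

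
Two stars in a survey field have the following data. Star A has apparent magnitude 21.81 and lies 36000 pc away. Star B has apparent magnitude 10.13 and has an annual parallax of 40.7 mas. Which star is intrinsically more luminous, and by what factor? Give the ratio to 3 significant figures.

Star A: M = m − 5 log₁₀ d + 5 = 21.81 − 5·4.5563 + 5 = 4.028
Star B: p = 40.7 mas = 0.0407″ → d = 1/p = 24.57 pc
Star B: M = m − 5 log₁₀ d + 5 = 10.13 − 5·1.3904 + 5 = 8.178
ΔM = M_A − M_B = 4.028 − (8.178) = -4.149; smaller M is more luminous → Star A.
L ratio = 10^(0.4 |ΔM|) = 10^1.660 = 45.69

Star A is more luminous, by a factor of 45.7.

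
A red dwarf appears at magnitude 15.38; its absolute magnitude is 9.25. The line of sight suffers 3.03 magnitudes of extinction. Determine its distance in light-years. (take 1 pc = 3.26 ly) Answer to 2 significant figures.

d ≈ 140 ly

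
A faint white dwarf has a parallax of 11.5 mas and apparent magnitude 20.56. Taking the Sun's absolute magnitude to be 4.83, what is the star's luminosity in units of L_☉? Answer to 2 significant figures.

d = 1/p = 1000/11.5 mas = 86.96 pc
M = m − 5 log₁₀ d + 5 = 20.56 − 5·1.9393 + 5 = 15.863
M − M_☉ = 15.863 − 4.83 = 11.033
L/L_☉ = 10^(−0.4 × 11.033) = 3.860×10^-5

L/L_☉ ≈ 3.9×10^-5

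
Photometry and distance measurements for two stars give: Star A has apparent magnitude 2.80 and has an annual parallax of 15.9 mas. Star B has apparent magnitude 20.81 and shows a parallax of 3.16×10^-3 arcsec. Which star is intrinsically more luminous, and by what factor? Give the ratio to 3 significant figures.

Star A: p = 15.9 mas = 0.0159″ → d = 1/p = 62.89 pc
Star A: M = m − 5 log₁₀ d + 5 = 2.80 − 5·1.7986 + 5 = -1.193
Star B: d = 1/p = 1/3.16×10^-3″ = 316.5 pc
Star B: M = m − 5 log₁₀ d + 5 = 20.81 − 5·2.5003 + 5 = 13.308
ΔM = M_A − M_B = -1.193 − (13.308) = -14.501; smaller M is more luminous → Star A.
L ratio = 10^(0.4 |ΔM|) = 10^5.801 = 631800

Star A is more luminous, by a factor of 632000.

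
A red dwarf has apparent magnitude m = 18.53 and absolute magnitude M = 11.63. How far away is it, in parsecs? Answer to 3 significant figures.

d ≈ 240 pc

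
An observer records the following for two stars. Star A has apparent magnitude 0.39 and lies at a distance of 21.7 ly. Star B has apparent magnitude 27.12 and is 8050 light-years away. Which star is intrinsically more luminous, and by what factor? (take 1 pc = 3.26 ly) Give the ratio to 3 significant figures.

Star A: d = 21.7 ly / 3.26 = 6.656 pc
Star A: M = m − 5 log₁₀ d + 5 = 0.39 − 5·0.8232 + 5 = 1.274
Star B: d = 8050 ly / 3.26 = 2469 pc
Star B: M = m − 5 log₁₀ d + 5 = 27.12 − 5·3.3926 + 5 = 15.157
ΔM = M_A − M_B = 1.274 − (15.157) = -13.883; smaller M is more luminous → Star A.
L ratio = 10^(0.4 |ΔM|) = 10^5.553 = 357500

Star A is more luminous, by a factor of 358000.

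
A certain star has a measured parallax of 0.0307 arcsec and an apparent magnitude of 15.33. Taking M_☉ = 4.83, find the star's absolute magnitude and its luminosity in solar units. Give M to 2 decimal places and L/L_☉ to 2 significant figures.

M ≈ 12.77; L/L_☉ ≈ 6.7×10^-4

d = 1/p = 1/0.0307″ = 32.57 pc
M = m − 5 log₁₀ d + 5 = 15.33 − 5·1.5129 + 5 = 12.766
M − M_☉ = 12.766 − 4.83 = 7.936
L/L_☉ = 10^(−0.4 × 7.936) = 6.695×10^-4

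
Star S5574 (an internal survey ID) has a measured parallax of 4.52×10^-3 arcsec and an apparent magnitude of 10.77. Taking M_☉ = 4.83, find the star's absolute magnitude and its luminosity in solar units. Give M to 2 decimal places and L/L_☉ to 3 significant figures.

M ≈ 4.05; L/L_☉ ≈ 2.06

d = 1/p = 1/4.52×10^-3″ = 221.2 pc
M = m − 5 log₁₀ d + 5 = 10.77 − 5·2.3449 + 5 = 4.046
M − M_☉ = 4.046 − 4.83 = -0.784
L/L_☉ = 10^(−0.4 × -0.784) = 2.059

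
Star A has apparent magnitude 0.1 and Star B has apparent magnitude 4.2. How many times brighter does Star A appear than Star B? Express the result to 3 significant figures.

43.7

Magnitude difference = -4.1
Flux ratio = 10^(−0.4 Δm) = 10^(−0.4 × -4.1) = 10^1.640 = 43.65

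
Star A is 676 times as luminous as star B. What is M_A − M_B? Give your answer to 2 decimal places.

M_A − M_B ≈ -7.07

Pogson: ΔM = −2.5 log₁₀(ratio) = −2.5 log₁₀(676) = −2.5 × 2.8299 = -7.075
Star A is brighter, so it has the smaller magnitude: the difference is negative.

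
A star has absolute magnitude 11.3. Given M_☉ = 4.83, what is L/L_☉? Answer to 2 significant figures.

L/L_☉ ≈ 2.6×10^-3

M − M_☉ = 11.3 − 4.83 = 6.470
L/L_☉ = 10^(−0.4 (M − M_☉)) = 10^-2.588 = 2.582×10^-3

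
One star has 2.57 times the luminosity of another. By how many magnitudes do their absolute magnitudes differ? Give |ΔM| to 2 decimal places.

|ΔM| ≈ 1.02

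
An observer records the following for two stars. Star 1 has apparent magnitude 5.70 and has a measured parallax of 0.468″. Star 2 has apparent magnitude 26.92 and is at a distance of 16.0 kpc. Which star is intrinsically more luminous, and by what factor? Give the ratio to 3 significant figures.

Star 1 is more luminous, by a factor of 5.49.

Star 1: d = 1/p = 1/0.468″ = 2.137 pc
Star 1: M = m − 5 log₁₀ d + 5 = 5.70 − 5·0.3298 + 5 = 9.051
Star 2: d = 16.0 kpc = 16000 pc
Star 2: M = m − 5 log₁₀ d + 5 = 26.92 − 5·4.2041 + 5 = 10.899
ΔM = M_1 − M_2 = 9.051 − (10.899) = -1.848; smaller M is more luminous → Star 1.
L ratio = 10^(0.4 |ΔM|) = 10^0.739 = 5.486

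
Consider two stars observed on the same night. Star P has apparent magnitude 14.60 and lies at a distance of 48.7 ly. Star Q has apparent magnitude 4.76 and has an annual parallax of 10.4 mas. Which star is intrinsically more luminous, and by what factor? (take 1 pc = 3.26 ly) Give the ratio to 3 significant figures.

Star P: d = 48.7 ly / 3.26 = 14.94 pc
Star P: M = m − 5 log₁₀ d + 5 = 14.60 − 5·1.1743 + 5 = 13.728
Star Q: p = 10.4 mas = 0.0104″ → d = 1/p = 96.15 pc
Star Q: M = m − 5 log₁₀ d + 5 = 4.76 − 5·1.9830 + 5 = -0.155
ΔM = M_P − M_Q = 13.728 − (-0.155) = 13.883; smaller M is more luminous → Star Q.
L ratio = 10^(0.4 |ΔM|) = 10^5.553 = 357500

Star Q is more luminous, by a factor of 358000.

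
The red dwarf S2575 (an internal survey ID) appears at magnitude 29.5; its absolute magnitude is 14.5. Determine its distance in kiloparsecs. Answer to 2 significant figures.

μ = m − M = 15.000
m − M = 5 log₁₀ d − 5
log₁₀ d = (m − M)/5 + 1 = 4.0000
d = 10^4.0000 = 10000 pc
= 10.00 kpc

d ≈ 10 kpc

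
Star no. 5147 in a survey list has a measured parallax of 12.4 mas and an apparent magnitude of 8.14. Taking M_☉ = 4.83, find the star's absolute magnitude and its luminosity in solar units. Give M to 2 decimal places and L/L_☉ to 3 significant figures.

M ≈ 3.61; L/L_☉ ≈ 3.08

d = 1/p = 1000/12.4 mas = 80.65 pc
M = m − 5 log₁₀ d + 5 = 8.14 − 5·1.9066 + 5 = 3.607
M − M_☉ = 3.607 − 4.83 = -1.223
L/L_☉ = 10^(−0.4 × -1.223) = 3.084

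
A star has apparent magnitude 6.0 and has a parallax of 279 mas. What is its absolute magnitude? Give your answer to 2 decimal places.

M ≈ 8.23

p = 279 mas = 0.279″ → d = 1/p = 3.584 pc
5 log₁₀(d/10 pc) = 5 log₁₀(3.584) − 5 = -2.228
M = m − 5 log₁₀(d/10) = 6.0 + 2.228 = 8.228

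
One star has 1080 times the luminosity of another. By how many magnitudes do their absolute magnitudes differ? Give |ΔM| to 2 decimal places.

|ΔM| ≈ 7.58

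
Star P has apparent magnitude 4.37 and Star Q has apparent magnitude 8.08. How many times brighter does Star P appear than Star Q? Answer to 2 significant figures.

30

Magnitude difference = -3.71
Flux ratio = 10^(−0.4 Δm) = 10^(−0.4 × -3.71) = 10^1.484 = 30.48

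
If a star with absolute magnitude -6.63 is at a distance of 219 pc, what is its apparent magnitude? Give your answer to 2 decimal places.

m = M + 5 log₁₀ d − 5 = -6.63 + 5·2.3404 − 5 = 0.072

m ≈ 0.07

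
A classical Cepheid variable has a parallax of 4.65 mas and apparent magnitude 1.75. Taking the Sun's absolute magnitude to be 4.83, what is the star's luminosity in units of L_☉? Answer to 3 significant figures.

L/L_☉ ≈ 7890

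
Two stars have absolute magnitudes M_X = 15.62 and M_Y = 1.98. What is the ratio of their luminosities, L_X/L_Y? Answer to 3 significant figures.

ΔM = M_X − M_Y = 13.64
L_X/L_Y = 10^(−0.4 ΔM) = 10^-5.456 = 3.499×10^-6

L_X/L_Y ≈ 3.50×10^-6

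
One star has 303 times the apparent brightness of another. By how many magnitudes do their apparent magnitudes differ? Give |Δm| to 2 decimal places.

Pogson: Δm = −2.5 log₁₀(ratio) = −2.5 log₁₀(303) = −2.5 × 2.4814 = -6.204

|Δm| ≈ 6.20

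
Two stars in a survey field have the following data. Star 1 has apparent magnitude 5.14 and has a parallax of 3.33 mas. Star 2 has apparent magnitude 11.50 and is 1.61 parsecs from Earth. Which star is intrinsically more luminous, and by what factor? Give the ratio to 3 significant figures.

Star 1 is more luminous, by a factor of 1.22×10^7.

Star 1: p = 3.33 mas = 3.33×10^-3″ → d = 1/p = 300.3 pc
Star 1: M = m − 5 log₁₀ d + 5 = 5.14 − 5·2.4776 + 5 = -2.248
Star 2: M = m − 5 log₁₀ d + 5 = 11.50 − 5·0.2068 + 5 = 15.466
ΔM = M_1 − M_2 = -2.248 − (15.466) = -17.714; smaller M is more luminous → Star 1.
L ratio = 10^(0.4 |ΔM|) = 10^7.085 = 1.217×10^7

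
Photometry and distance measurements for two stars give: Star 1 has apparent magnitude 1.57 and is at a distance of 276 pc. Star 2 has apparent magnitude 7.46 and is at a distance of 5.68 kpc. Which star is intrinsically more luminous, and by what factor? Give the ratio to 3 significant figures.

Star 1: M = m − 5 log₁₀ d + 5 = 1.57 − 5·2.4409 + 5 = -5.635
Star 2: d = 5.68 kpc = 5680 pc
Star 2: M = m − 5 log₁₀ d + 5 = 7.46 − 5·3.7543 + 5 = -6.312
ΔM = M_1 − M_2 = -5.635 − (-6.312) = 0.677; smaller M is more luminous → Star 2.
L ratio = 10^(0.4 |ΔM|) = 10^0.271 = 1.866

Star 2 is more luminous, by a factor of 1.87.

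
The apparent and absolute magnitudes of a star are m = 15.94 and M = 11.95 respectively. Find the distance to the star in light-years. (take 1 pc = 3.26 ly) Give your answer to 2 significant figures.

μ = m − M = 3.990
m − M = 5 log₁₀ d − 5
log₁₀ d = (m − M)/5 + 1 = 1.7980
d = 10^1.7980 = 62.81 pc
= 204.7 ly

d ≈ 200 ly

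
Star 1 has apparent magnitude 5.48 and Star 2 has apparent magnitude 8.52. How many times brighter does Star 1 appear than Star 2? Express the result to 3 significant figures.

Δm = 5.48 − (8.52) = -3.04
Flux ratio = 10^(−0.4 Δm) = 10^(−0.4 × -3.04) = 10^1.216 = 16.44

16.4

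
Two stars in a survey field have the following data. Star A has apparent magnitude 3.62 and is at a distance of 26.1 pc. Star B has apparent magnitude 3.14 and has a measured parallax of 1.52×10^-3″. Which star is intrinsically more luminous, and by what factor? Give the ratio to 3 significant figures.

Star A: M = m − 5 log₁₀ d + 5 = 3.62 − 5·1.4166 + 5 = 1.537
Star B: d = 1/p = 1/1.52×10^-3″ = 657.9 pc
Star B: M = m − 5 log₁₀ d + 5 = 3.14 − 5·2.8182 + 5 = -5.951
ΔM = M_A − M_B = 1.537 − (-5.951) = 7.488; smaller M is more luminous → Star B.
L ratio = 10^(0.4 |ΔM|) = 10^2.995 = 988.6

Star B is more luminous, by a factor of 989.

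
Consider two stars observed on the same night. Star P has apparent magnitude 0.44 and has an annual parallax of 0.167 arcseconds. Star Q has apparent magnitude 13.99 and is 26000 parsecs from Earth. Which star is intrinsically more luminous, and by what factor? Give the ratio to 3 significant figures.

Star Q is more luminous, by a factor of 71.7.

Star P: d = 1/p = 1/0.167″ = 5.988 pc
Star P: M = m − 5 log₁₀ d + 5 = 0.44 − 5·0.7773 + 5 = 1.554
Star Q: M = m − 5 log₁₀ d + 5 = 13.99 − 5·4.4150 + 5 = -3.085
ΔM = M_P − M_Q = 1.554 − (-3.085) = 4.638; smaller M is more luminous → Star Q.
L ratio = 10^(0.4 |ΔM|) = 10^1.855 = 71.68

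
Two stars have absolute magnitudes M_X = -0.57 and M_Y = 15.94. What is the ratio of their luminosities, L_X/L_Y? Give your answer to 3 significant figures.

L_X/L_Y ≈ 4.02×10^6

ΔM = M_X − M_Y = -16.51
L_X/L_Y = 10^(−0.4 ΔM) = 10^6.604 = 4.018×10^6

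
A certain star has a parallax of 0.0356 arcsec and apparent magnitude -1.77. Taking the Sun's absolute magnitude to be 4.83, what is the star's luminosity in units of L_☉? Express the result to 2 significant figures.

L/L_☉ ≈ 3400

d = 1/p = 1/0.0356″ = 28.09 pc
M = m − 5 log₁₀ d + 5 = -1.77 − 5·1.4486 + 5 = -4.013
M − M_☉ = -4.013 − 4.83 = -8.843
L/L_☉ = 10^(−0.4 × -8.843) = 3444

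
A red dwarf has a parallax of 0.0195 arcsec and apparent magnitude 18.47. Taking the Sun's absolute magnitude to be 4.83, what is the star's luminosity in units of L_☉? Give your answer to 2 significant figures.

L/L_☉ ≈ 9.2×10^-5

d = 1/p = 1/0.0195″ = 51.28 pc
M = m − 5 log₁₀ d + 5 = 18.47 − 5·1.7100 + 5 = 14.920
M − M_☉ = 14.920 − 4.83 = 10.090
L/L_☉ = 10^(−0.4 × 10.090) = 9.203×10^-5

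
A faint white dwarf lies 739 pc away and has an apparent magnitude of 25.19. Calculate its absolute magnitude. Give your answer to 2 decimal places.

M ≈ 15.85

5 log₁₀(d/10 pc) = 5 log₁₀(739.0) − 5 = 9.343
M = m − 5 log₁₀(d/10) = 25.19 − 9.343 = 15.847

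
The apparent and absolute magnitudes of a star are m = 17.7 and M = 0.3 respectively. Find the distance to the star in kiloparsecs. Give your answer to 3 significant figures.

d ≈ 30.2 kpc

Distance modulus: m − M = 17.7 − (0.3) = 17.400
m − M = 5 log₁₀ d − 5
log₁₀ d = (m − M)/5 + 1 = 4.4800
d = 10^4.4800 = 30200 pc
= 30.20 kpc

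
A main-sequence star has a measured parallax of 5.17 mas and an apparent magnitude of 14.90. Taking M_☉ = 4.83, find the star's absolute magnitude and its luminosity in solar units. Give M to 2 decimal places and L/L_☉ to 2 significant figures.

M ≈ 8.47; L/L_☉ ≈ 0.035

d = 1/p = 1000/5.17 mas = 193.4 pc
M = m − 5 log₁₀ d + 5 = 14.90 − 5·2.2865 + 5 = 8.467
M − M_☉ = 8.467 − 4.83 = 3.637
L/L_☉ = 10^(−0.4 × 3.637) = 0.03508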